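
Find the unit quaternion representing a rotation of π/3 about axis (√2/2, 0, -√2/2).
0.866 + 0.3536i - 0.3536k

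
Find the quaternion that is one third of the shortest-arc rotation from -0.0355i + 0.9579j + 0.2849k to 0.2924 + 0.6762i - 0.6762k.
-0.1305 - 0.3303i + 0.7696j + 0.5307k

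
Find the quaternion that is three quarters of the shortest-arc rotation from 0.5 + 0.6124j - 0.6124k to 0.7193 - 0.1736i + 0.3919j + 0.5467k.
0.7842 - 0.1492i + 0.5401j + 0.2667k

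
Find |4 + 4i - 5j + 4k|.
√73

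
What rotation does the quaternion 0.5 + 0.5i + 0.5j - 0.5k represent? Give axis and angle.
axis = (√3/3, √3/3, -√3/3), θ = 2π/3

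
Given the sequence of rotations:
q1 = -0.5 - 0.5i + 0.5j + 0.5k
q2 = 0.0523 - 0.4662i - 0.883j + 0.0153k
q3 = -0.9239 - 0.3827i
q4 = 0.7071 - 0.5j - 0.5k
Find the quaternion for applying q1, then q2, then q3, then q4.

q2 · q1 = 0.1746 - 0.2422i + 0.6931j - 0.6561k
q3 · q2 · q1 = -0.254 + 0.1569i - 0.8914j + 0.3409k
q4 · q3 · q2 · q1 = -0.4549 - 0.5052i - 0.5818j + 0.4465k
-0.4549 - 0.5052i - 0.5818j + 0.4465k


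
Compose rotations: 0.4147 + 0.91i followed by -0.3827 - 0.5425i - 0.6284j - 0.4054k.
0.335 - 0.5732i - 0.6295j + 0.4037k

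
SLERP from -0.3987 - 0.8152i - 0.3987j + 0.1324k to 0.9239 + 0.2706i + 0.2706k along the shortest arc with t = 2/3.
-0.8311 - 0.5137i - 0.1543j - 0.147k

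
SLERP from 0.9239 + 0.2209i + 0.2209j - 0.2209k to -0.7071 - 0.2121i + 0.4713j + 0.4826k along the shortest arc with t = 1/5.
0.9252 + 0.2307i + 0.0793j - 0.2907k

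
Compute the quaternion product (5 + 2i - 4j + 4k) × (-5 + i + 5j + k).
-11 - 29i + 47j - k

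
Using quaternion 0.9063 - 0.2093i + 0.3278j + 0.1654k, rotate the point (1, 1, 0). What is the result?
(0.293, 1.02, -0.934)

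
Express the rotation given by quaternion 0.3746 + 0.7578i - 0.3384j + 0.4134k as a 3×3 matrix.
[[0.4292, -0.8226, 0.373], [-0.2032, -0.4903, -0.8475], [0.8801, 0.288, -0.3776]]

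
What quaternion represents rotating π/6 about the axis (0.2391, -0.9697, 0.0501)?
0.9659 + 0.0619i - 0.251j + 0.013k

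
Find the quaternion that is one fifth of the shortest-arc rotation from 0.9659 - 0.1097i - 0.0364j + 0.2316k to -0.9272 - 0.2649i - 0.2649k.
0.9694 - 0.0343i - 0.0294j + 0.2412k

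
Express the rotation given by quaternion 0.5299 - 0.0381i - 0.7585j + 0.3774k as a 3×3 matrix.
[[-0.4355, -0.3422, -0.8326], [0.4578, 0.7122, -0.5321], [0.7751, -0.6129, -0.1535]]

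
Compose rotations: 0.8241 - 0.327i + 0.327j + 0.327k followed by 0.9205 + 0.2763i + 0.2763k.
0.7586 - 0.1637i + 0.1203j + 0.6191k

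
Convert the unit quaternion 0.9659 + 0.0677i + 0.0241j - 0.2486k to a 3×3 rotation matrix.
[[0.8752, 0.4835, 0.0129], [-0.477, 0.8672, -0.1428], [-0.0802, 0.1188, 0.9897]]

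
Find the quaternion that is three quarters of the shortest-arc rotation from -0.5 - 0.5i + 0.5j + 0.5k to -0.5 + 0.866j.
-0.5337 - 0.1392i + 0.8225j + 0.1392k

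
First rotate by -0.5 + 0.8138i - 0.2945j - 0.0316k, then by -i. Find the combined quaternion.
0.8138 + 0.5i - 0.0316j + 0.2945k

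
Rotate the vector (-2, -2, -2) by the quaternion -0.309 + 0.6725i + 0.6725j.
(-1.169, -2.831, 1.618)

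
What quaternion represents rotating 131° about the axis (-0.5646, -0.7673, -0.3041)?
0.4147 - 0.5138i - 0.6982j - 0.2767k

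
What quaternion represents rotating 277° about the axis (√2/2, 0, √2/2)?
-0.749 + 0.4685i + 0.4685k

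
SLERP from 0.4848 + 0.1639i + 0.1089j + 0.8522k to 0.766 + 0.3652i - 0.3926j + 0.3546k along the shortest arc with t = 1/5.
0.5745 + 0.2179i + 0.0033j + 0.789k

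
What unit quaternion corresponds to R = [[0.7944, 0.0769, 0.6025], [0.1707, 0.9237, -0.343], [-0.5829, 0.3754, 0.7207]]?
0.9272 + 0.1937i + 0.3196j + 0.0253k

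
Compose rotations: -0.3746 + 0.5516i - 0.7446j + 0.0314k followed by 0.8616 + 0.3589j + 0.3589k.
-0.0668 + 0.7538i - 0.578j - 0.3054k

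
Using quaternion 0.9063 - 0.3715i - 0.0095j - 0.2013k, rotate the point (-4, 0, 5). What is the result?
(-3.013, 4.817, 2.952)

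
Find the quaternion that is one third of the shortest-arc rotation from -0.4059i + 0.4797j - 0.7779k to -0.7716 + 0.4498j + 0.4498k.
0.3587 - 0.335i + 0.1868j - 0.851k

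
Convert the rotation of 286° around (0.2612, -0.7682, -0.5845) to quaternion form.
-0.7986 + 0.1572i - 0.4623j - 0.3518k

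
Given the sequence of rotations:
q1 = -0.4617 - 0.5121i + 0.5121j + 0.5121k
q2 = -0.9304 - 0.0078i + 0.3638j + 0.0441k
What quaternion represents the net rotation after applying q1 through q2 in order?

q2 · q1 = 0.2167 + 0.6438i - 0.663j - 0.3145k
0.2167 + 0.6438i - 0.663j - 0.3145k


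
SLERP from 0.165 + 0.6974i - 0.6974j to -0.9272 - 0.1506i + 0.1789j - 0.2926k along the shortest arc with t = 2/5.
0.5716 + 0.5642i - 0.5781j + 0.1438k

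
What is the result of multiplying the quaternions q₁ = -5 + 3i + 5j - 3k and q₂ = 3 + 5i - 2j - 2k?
-26 - 32i + 16j - 30k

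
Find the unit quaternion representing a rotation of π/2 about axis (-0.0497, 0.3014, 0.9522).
0.7071 - 0.0351i + 0.2131j + 0.6733k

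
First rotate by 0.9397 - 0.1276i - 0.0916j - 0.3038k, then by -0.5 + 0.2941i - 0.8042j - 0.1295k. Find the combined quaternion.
-0.5453 + 0.5726i - 0.604j - 0.0993k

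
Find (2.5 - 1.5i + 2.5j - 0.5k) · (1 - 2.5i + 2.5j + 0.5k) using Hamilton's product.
-7.25 - 5.25i + 10.75j + 3.25k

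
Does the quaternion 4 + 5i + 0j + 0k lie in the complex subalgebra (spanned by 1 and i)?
Yes. The quaternion 4 + 5i has j- and k-coefficients y = z = 0, so it lies in the complex subalgebra spanned by 1 and i.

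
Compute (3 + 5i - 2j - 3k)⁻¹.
0.0638 - 0.1064i + 0.0426j + 0.0638k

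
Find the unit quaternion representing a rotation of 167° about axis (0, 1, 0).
0.1132 + 0.9936j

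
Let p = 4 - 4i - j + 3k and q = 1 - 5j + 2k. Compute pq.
-7 + 9i - 13j + 31k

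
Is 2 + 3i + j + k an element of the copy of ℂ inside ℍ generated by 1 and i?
No. The quaternion 2 + 3i + j + k has j-coefficient y = 1 and k-coefficient z = 1, not both zero, so it does not lie in the complex subalgebra spanned by 1 and i.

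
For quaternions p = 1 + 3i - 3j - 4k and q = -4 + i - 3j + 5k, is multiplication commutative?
No: pq = 4 - 38i - 10j + 15k ≠ 4 + 16i + 28j + 27k = qp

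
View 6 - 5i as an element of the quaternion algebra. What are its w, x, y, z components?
6 - 5i + 0j + 0k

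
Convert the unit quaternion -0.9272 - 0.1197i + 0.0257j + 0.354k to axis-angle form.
axis = (-0.3196, 0.0686, 0.9451), θ = 316°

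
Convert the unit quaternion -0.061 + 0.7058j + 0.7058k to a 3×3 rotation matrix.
[[-0.9926, 0.0861, -0.0861], [-0.0861, 0.0037, 0.9963], [0.0861, 0.9963, 0.0037]]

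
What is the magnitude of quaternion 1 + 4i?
√17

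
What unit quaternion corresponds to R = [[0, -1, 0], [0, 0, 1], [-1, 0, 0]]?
0.5 - 0.5i + 0.5j + 0.5k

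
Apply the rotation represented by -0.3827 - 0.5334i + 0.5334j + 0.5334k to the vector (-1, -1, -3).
(3.231, 0.633, -0.402)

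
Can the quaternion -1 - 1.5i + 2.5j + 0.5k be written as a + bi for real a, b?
No. The quaternion -1 - 1.5i + 2.5j + 0.5k has j-coefficient y = 2.5 and k-coefficient z = 0.5, not both zero, so it does not lie in the complex subalgebra spanned by 1 and i.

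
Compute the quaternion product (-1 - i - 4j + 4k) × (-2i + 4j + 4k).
-2 - 30i - 8j - 16k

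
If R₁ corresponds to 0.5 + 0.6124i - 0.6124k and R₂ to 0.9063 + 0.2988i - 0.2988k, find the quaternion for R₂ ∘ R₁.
0.0872 + 0.7044i - 0.7044k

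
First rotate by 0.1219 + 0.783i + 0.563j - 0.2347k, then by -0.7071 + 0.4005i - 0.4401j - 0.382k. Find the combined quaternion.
-0.2417 - 0.1865i - 0.6569j + 0.6895k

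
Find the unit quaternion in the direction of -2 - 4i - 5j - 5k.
-0.239 - 0.4781i - 0.5976j - 0.5976k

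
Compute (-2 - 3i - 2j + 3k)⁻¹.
-0.0769 + 0.1154i + 0.0769j - 0.1154k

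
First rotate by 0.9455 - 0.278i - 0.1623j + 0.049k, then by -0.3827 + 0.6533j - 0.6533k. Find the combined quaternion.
-0.2238 + 0.0324i + 0.8614j - 0.4548k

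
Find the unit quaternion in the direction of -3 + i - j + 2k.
-0.7746 + 0.2582i - 0.2582j + 0.5164k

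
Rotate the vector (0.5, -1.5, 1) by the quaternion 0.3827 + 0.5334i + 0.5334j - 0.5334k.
(-1.696, -0.69, -0.386)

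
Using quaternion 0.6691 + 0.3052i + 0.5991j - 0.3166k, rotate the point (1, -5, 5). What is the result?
(-0.823, -7.063, -0.661)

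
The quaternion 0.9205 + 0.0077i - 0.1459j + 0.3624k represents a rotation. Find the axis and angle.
axis = (0.0197, -0.3734, 0.9275), θ = 46°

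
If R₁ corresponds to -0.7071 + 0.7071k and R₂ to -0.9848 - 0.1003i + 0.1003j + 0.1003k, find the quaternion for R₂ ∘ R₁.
0.6254 + 0.1418i - 0.7673k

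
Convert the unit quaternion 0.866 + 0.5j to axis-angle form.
axis = (0, 1, 0), θ = π/3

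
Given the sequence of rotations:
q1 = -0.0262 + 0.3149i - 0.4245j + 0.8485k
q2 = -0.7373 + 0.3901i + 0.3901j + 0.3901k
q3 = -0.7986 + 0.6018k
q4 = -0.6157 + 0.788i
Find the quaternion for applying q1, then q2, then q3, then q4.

q2 · q1 = -0.2689 + 0.2542i + 0.0946j - 0.9243k
q3 · q2 · q1 = 0.771 - 0.2599i + 0.0774j + 0.5763k
q4 · q3 · q2 · q1 = -0.2699 + 0.7676i - 0.5018j - 0.2938k
-0.2699 + 0.7676i - 0.5018j - 0.2938k


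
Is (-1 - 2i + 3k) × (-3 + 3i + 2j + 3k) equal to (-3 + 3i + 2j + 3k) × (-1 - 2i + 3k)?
No: pq = -3i + 13j - 16k ≠ 9i - 17j - 8k = qp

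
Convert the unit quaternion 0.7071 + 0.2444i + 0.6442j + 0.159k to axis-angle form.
axis = (0.3456, 0.911, 0.2249), θ = π/2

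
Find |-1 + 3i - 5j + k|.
6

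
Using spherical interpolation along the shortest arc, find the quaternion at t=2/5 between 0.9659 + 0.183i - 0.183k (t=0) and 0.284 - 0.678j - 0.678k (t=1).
0.8144 + 0.128i - 0.3311j - 0.4591k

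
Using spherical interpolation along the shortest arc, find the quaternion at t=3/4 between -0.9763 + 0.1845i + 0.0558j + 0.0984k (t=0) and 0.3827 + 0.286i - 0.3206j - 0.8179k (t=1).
-0.6196 - 0.1804i + 0.2834j + 0.7094k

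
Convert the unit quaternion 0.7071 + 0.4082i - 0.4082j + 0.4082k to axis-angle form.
axis = (√3/3, -√3/3, √3/3), θ = π/2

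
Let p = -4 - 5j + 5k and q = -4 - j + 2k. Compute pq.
1 - 5i + 24j - 28k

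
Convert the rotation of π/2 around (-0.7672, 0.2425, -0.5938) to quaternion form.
0.7071 - 0.5425i + 0.1715j - 0.4199k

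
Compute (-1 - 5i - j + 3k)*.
-1 + 5i + j - 3k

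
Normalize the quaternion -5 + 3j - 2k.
-0.8111 + 0.4867j - 0.3244k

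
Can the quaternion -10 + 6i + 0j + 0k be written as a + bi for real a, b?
Yes. The quaternion -10 + 6i has j- and k-coefficients y = z = 0, so it lies in the complex subalgebra spanned by 1 and i.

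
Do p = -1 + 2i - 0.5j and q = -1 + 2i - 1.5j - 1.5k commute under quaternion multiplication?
No: pq = -3.75 - 3.25i + 5j - 0.5k ≠ -3.75 - 4.75i - j + 3.5k = qp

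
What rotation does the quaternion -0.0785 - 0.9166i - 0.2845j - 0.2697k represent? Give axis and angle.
axis = (-0.9194, -0.2854, -0.2705), θ = 189°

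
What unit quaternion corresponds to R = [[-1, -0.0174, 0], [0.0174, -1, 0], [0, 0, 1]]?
0.0087 + k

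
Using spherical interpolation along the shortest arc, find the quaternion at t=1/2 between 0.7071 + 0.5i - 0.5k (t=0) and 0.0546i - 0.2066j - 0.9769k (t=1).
0.4061 + 0.3185i - 0.1187j - 0.8482k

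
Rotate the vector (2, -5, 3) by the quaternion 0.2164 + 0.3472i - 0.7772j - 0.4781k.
(-1.672, -1.223, -5.806)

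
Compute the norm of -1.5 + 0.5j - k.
1.871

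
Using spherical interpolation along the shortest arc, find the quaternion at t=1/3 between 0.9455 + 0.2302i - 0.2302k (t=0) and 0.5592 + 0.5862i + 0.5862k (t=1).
0.9152 + 0.3986i + 0.0593k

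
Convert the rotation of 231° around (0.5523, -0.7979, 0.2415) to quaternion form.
-0.4305 + 0.4985i - 0.7202j + 0.218k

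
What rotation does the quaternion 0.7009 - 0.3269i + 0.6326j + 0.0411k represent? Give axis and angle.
axis = (-0.4583, 0.8869, 0.0576), θ = 91°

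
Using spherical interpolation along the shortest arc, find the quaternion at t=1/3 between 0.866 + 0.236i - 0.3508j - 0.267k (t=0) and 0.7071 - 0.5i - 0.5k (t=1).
0.8895 - 0.0183i - 0.2525j - 0.3804k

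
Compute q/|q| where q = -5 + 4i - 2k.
-0.7454 + 0.5963i - 0.2981k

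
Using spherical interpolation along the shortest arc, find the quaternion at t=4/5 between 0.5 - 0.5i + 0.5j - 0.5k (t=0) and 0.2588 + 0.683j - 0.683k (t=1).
0.3185 - 0.1065i + 0.666j - 0.666k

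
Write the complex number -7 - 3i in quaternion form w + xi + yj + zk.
-7 - 3i + 0j + 0k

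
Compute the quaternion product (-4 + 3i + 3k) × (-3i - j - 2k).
15 + 15i + j + 5k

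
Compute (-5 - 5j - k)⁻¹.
-0.098 + 0.098j + 0.0196k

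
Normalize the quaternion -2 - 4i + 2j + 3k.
-0.3482 - 0.6963i + 0.3482j + 0.5222k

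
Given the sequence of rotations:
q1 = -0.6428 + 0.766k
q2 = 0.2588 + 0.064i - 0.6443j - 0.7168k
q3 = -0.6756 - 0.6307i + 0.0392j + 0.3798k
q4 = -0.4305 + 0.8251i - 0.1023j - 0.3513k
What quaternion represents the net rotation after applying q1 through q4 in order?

q2 · q1 = 0.3827 - 0.5347i + 0.3651j + 0.659k
q3 · q2 · q1 = -0.8604 + 0.007i - 0.0191j - 0.5092k
q4 · q3 · q2 · q1 = 0.1838 - 0.6675i + 0.5139j + 0.5064k
0.1838 - 0.6675i + 0.5139j + 0.5064k


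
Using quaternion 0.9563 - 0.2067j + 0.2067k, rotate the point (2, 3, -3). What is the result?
(1.658, 3.791, -2.209)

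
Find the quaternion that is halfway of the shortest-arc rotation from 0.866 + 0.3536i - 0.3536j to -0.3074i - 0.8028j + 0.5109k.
0.5649 + 0.0301i - 0.7543j + 0.3332k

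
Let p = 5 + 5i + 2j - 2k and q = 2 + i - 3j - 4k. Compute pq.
3 + i + 7j - 41k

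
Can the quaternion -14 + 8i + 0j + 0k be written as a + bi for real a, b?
Yes. The quaternion -14 + 8i has j- and k-coefficients y = z = 0, so it lies in the complex subalgebra spanned by 1 and i.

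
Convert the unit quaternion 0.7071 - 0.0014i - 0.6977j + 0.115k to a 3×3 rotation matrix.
[[0, -0.1607, -0.987], [0.1646, 0.9735, -0.1585], [0.9864, -0.1625, 0.0264]]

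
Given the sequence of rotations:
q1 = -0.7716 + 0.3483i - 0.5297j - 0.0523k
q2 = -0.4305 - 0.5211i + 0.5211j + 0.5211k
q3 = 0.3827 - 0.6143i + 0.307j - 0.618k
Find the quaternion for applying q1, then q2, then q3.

q2 · q1 = 0.817 + 0.5009i - 0.0198j - 0.285k
q3 · q2 · q1 = 0.4503 - 0.4099i - 0.2414j - 0.7556k
0.4503 - 0.4099i - 0.2414j - 0.7556k


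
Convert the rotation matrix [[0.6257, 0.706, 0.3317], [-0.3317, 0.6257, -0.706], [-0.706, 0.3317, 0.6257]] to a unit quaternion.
0.8481 + 0.3059i + 0.3059j - 0.3059k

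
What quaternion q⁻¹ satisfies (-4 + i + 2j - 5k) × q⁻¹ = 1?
-0.087 - 0.0217i - 0.0435j + 0.1087k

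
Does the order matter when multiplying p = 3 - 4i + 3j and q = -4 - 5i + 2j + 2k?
Yes: pq = -38 + 7i + 2j + 13k ≠ -38 - 5i - 14j - k = qp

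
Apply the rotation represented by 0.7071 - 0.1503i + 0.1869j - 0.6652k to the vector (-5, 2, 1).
(2.008, 5.088, 0.284)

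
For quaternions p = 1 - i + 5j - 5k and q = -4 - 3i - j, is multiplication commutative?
No: pq = -2 - 4i - 6j + 36k ≠ -2 + 6i - 36j + 4k = qp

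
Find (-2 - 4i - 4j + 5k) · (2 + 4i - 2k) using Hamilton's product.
22 - 8i + 4j + 30k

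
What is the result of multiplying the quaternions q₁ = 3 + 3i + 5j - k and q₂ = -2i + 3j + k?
-8 + 2i + 8j + 22k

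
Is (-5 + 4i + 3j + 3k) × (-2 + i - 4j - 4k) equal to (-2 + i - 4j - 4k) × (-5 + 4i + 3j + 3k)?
No: pq = 30 - 13i + 33j - 5k ≠ 30 - 13i - 5j + 33k = qp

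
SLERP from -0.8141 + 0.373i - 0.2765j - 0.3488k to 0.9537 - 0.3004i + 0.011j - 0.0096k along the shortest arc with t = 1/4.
-0.8681 + 0.3623i - 0.2137j - 0.2636k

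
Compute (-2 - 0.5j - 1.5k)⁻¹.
-0.3077 + 0.0769j + 0.2308k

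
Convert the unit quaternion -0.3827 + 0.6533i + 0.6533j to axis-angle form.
axis = (√2/2, √2/2, 0), θ = 5π/4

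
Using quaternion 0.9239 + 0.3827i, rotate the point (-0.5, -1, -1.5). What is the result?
(-0.5, 0.354, -1.768)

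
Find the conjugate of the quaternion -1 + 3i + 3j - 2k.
-1 - 3i - 3j + 2k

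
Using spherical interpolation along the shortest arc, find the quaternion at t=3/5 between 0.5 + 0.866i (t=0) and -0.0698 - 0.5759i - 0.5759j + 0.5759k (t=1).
0.2789 + 0.7889i + 0.3872j - 0.3872k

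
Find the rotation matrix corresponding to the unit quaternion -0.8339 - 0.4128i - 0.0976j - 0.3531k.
[[0.7316, -0.5083, 0.4543], [0.6695, 0.4098, -0.6195], [0.1287, 0.7574, 0.6401]]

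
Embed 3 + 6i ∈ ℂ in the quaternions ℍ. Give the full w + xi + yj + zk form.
3 + 6i + 0j + 0k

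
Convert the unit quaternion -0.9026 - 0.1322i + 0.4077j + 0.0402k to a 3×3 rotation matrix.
[[0.6643, -0.0352, -0.7466], [-0.1804, 0.9618, -0.2059], [0.7254, 0.2714, 0.6326]]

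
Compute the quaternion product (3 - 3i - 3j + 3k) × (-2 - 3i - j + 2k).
-24 - 6i - 6k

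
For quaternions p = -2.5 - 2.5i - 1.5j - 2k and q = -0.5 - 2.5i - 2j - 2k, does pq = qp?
No: pq = -12 + 6.5i + 5.75j + 7.25k ≠ -12 + 8.5i + 5.75j + 4.75k = qp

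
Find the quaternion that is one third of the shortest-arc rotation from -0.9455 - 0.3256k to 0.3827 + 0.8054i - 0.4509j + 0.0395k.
-0.8843 - 0.3347i + 0.1874j - 0.2662k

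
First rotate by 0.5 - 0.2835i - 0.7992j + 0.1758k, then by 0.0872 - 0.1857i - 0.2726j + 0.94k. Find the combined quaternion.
-0.3922 + 0.5858i - 0.4398j + 0.5565k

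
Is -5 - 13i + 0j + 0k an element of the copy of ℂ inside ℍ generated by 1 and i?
Yes. The quaternion -5 - 13i has j- and k-coefficients y = z = 0, so it lies in the complex subalgebra spanned by 1 and i.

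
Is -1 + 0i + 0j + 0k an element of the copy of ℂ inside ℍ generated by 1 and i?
Yes. The quaternion -1 has j- and k-coefficients y = z = 0, so it lies in the complex subalgebra spanned by 1 and i.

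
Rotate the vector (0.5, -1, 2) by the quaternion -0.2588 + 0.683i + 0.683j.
(-1.607, 1.107, -1.202)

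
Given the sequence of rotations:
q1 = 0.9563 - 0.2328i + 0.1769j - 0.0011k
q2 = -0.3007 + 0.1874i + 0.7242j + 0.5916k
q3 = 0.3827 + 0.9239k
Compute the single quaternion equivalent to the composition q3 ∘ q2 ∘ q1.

q2 · q1 = -0.3714 + 0.1438i + 0.5018j + 0.7678k
q3 · q2 · q1 = -0.8515 - 0.4086i + 0.3249j - 0.0493k
-0.8515 - 0.4086i + 0.3249j - 0.0493k


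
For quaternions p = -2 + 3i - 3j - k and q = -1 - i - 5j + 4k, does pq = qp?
No: pq = -6 - 18i + 2j - 25k ≠ -6 + 16i + 24j + 11k = qp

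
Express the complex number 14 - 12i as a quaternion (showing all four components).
14 - 12i + 0j + 0k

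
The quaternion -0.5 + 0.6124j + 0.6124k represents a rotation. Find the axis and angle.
axis = (0, √2/2, √2/2), θ = 4π/3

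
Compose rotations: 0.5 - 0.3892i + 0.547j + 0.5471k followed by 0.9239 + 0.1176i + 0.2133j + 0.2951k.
0.2296 - 0.3455i + 0.4328j + 0.8004k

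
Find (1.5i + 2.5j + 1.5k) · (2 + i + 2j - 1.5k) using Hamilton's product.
-4.25 - 3.75i + 8.75j + 3.5k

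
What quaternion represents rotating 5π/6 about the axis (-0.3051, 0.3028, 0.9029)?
0.2588 - 0.2947i + 0.2925j + 0.8721k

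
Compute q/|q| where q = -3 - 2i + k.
-0.8018 - 0.5345i + 0.2673k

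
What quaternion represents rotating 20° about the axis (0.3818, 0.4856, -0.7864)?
0.9848 + 0.0663i + 0.0843j - 0.1366k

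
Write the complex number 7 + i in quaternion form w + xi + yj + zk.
7 + i + 0j + 0k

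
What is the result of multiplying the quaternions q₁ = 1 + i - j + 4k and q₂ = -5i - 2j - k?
7 + 4i - 21j - 8k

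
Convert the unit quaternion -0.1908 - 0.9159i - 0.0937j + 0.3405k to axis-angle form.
axis = (-0.933, -0.0955, 0.3469), θ = 202°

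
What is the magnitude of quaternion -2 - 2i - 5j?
√33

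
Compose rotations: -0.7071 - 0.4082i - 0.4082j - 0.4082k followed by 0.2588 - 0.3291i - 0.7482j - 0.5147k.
-0.8329 + 0.2224i + 0.4992j + 0.0872k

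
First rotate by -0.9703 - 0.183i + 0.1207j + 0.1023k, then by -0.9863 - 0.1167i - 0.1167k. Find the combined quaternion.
0.9476 + 0.3078i - 0.0858j - 0.0018k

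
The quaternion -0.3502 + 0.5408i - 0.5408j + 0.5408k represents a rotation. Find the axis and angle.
axis = (√3/3, -√3/3, √3/3), θ = 221°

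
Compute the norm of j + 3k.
√10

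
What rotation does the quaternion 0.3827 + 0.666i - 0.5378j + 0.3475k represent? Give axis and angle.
axis = (0.7209, -0.5821, 0.3761), θ = 3π/4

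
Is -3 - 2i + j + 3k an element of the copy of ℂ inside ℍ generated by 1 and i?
No. The quaternion -3 - 2i + j + 3k has j-coefficient y = 1 and k-coefficient z = 3, not both zero, so it does not lie in the complex subalgebra spanned by 1 and i.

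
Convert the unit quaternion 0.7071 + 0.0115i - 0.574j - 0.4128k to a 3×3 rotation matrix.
[[0.0002, 0.5706, -0.8212], [-0.597, 0.6589, 0.4576], [0.8023, 0.4902, 0.3408]]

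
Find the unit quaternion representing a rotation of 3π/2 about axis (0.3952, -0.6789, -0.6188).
-0.7071 + 0.2794i - 0.4801j - 0.4376k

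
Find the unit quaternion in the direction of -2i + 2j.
-0.7071i + 0.7071j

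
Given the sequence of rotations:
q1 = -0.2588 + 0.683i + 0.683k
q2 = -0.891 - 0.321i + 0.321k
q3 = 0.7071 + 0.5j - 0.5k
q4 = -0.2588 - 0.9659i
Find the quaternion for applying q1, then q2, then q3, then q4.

q2 · q1 = 0.2306 - 0.5255i + 0.4385j - 0.6916k
q3 · q2 · q1 = -0.402 - 0.4981i + 0.6881j - 0.3416k
q4 · q3 · q2 · q1 = -0.3771 + 0.5172i - 0.508j - 0.5762k
-0.3771 + 0.5172i - 0.508j - 0.5762k


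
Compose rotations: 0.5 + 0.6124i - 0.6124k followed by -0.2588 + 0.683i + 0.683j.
-0.5477 - 0.2353i + 0.7598j - 0.2598k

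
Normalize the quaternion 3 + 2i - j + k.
0.7746 + 0.5164i - 0.2582j + 0.2582k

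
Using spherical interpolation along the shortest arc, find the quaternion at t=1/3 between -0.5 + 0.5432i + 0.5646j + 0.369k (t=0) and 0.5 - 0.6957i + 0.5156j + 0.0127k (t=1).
-0.5998 + 0.7162i + 0.22j + 0.2811k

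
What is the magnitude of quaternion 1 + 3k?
√10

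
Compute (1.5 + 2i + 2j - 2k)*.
1.5 - 2i - 2j + 2k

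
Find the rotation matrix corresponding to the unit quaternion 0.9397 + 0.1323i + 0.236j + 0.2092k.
[[0.8011, -0.3307, 0.4989], [0.4556, 0.8775, -0.1499], [-0.3882, 0.3474, 0.8536]]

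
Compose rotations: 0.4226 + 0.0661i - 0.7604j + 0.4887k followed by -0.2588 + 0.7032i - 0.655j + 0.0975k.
-0.7016 + 0.0341i - 0.4172j - 0.5767k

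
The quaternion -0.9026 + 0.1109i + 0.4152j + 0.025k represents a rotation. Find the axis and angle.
axis = (0.2576, 0.9645, 0.0581), θ = 309°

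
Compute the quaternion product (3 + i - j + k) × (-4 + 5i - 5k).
-12 + 16i + 14j - 14k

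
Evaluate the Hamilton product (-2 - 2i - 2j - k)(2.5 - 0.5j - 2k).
-8 - 1.5i - 8j + 2.5k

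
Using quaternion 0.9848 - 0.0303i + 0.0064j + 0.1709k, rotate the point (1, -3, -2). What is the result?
(1.948, -2.607, -1.847)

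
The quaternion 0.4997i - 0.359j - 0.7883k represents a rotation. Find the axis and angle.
axis = (0.4997, -0.359, -0.7883), θ = π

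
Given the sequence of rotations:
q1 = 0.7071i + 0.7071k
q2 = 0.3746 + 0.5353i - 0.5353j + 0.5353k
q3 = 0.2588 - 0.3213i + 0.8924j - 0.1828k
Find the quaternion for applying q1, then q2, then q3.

q2 · q1 = -0.757 - 0.1136i + 0.6434k
q3 · q2 · q1 = -0.1148 + 0.788i - 0.4481j + 0.4063k
-0.1148 + 0.788i - 0.4481j + 0.4063k


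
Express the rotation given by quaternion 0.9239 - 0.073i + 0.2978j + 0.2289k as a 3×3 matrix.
[[0.7178, -0.4664, 0.5169], [0.3795, 0.8846, 0.2712], [-0.5837, 0.0014, 0.812]]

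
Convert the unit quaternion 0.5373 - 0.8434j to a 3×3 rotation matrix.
[[-0.4226, 0, -0.9063], [0, 1, 0], [0.9063, 0, -0.4226]]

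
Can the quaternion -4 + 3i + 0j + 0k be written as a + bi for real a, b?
Yes. The quaternion -4 + 3i has j- and k-coefficients y = z = 0, so it lies in the complex subalgebra spanned by 1 and i.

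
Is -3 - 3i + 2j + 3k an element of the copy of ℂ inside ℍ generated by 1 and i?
No. The quaternion -3 - 3i + 2j + 3k has j-coefficient y = 2 and k-coefficient z = 3, not both zero, so it does not lie in the complex subalgebra spanned by 1 and i.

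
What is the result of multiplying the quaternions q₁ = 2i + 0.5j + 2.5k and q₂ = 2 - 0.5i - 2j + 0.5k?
0.75 + 9.25i - 1.25j + 1.25k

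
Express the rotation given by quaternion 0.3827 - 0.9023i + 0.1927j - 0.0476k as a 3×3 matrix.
[[0.9212, -0.3113, 0.2334], [-0.3842, -0.6328, 0.6723], [-0.0616, -0.709, -0.7026]]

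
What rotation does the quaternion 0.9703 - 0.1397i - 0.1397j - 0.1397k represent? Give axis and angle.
axis = (-√3/3, -√3/3, -√3/3), θ = 28°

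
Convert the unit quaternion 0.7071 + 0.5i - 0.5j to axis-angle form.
axis = (√2/2, -√2/2, 0), θ = π/2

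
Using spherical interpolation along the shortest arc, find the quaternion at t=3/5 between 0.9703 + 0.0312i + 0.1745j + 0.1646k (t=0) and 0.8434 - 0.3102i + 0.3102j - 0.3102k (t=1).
0.9381 - 0.181i + 0.2679j - 0.1246k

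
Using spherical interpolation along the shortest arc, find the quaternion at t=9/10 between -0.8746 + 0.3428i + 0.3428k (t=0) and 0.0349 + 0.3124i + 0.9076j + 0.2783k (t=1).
-0.09 + 0.3502i + 0.8767j + 0.3173k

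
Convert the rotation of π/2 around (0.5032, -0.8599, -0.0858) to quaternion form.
0.7071 + 0.3558i - 0.608j - 0.0607k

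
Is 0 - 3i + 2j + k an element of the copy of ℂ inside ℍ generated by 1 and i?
No. The quaternion -3i + 2j + k has j-coefficient y = 2 and k-coefficient z = 1, not both zero, so it does not lie in the complex subalgebra spanned by 1 and i.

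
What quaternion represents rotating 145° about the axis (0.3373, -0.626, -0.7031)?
0.3007 + 0.3217i - 0.597j - 0.6706k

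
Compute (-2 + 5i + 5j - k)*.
-2 - 5i - 5j + k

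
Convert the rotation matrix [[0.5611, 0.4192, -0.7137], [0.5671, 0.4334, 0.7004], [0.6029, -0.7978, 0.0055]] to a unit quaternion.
0.7071 - 0.5297i - 0.4655j + 0.0523k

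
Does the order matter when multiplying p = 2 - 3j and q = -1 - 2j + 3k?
Yes: pq = -8 - 9i - j + 6k ≠ -8 + 9i - j + 6k = qp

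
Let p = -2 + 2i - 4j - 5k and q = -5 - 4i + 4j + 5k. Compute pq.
59 - 2i + 22j + 7k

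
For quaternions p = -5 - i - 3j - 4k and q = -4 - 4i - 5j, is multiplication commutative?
No: pq = 1 + 4i + 53j + 9k ≠ 1 + 44i + 21j + 23k = qp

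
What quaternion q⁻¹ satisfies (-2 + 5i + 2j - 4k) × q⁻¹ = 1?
-0.0408 - 0.102i - 0.0408j + 0.0816k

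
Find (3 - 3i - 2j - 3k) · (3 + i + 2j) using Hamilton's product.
16 - 3j - 13k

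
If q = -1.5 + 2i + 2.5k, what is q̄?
-1.5 - 2i - 2.5k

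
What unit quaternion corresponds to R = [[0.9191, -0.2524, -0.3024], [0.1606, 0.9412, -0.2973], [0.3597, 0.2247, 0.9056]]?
0.9703 + 0.1345i - 0.1706j + 0.1064k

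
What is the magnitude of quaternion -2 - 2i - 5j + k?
√34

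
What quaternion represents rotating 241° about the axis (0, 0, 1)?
-0.5075 + 0.8616k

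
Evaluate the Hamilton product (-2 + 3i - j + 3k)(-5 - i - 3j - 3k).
19 - i + 17j - 19k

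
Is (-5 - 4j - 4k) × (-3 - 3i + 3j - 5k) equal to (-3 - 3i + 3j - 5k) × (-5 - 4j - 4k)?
No: pq = 7 + 47i + 9j + 25k ≠ 7 - 17i - 15j + 49k = qp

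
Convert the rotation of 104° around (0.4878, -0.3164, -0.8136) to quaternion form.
0.6157 + 0.3844i - 0.2493j - 0.6411k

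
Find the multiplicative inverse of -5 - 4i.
-0.122 + 0.0976i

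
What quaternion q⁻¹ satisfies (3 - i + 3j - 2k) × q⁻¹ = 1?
0.1304 + 0.0435i - 0.1304j + 0.087k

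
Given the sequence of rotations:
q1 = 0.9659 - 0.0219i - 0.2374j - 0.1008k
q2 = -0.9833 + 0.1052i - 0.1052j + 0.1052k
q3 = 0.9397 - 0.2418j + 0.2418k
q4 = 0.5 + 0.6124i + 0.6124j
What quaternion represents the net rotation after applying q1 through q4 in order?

q2 · q1 = -0.9618 + 0.1587i + 0.1401j + 0.1735k
q3 · q2 · q1 = -0.9119 + 0.0733i + 0.4026j - 0.0312k
q4 · q3 · q2 · q1 = -0.7474 - 0.5409i - 0.338j + 0.1861k
-0.7474 - 0.5409i - 0.338j + 0.1861k


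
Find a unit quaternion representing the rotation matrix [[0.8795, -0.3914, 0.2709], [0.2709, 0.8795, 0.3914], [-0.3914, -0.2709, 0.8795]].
0.9537 - 0.1736i + 0.1736j + 0.1736k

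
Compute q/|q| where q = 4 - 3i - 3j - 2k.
0.6489 - 0.4867i - 0.4867j - 0.3244k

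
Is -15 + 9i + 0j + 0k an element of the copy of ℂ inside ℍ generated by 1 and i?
Yes. The quaternion -15 + 9i has j- and k-coefficients y = z = 0, so it lies in the complex subalgebra spanned by 1 and i.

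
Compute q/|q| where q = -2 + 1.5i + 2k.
-0.6247 + 0.4685i + 0.6247k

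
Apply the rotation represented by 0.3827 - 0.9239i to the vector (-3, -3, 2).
(-3, 3.536, 0.707)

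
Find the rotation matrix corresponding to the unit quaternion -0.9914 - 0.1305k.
[[0.9659, -0.2588, 0], [0.2588, 0.9659, 0], [0, 0, 1]]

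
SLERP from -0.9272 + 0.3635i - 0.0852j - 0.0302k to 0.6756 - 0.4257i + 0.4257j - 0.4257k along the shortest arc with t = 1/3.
-0.8815 + 0.4026i - 0.2098j + 0.1299k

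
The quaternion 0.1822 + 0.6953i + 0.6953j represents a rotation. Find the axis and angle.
axis = (√2/2, √2/2, 0), θ = 159°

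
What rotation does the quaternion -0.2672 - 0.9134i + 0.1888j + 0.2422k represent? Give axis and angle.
axis = (-0.9479, 0.1959, 0.2513), θ = 211°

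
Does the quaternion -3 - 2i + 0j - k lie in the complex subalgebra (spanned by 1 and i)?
No. The quaternion -3 - 2i - k has j-coefficient y = 0 and k-coefficient z = -1, not both zero, so it does not lie in the complex subalgebra spanned by 1 and i.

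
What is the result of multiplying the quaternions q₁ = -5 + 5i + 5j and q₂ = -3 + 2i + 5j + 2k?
-20 - 15i - 50j + 5k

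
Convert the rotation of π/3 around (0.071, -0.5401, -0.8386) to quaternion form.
0.866 + 0.0355i - 0.2701j - 0.4193k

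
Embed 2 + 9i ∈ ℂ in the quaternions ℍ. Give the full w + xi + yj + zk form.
2 + 9i + 0j + 0k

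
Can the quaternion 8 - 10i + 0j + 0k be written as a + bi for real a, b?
Yes. The quaternion 8 - 10i has j- and k-coefficients y = z = 0, so it lies in the complex subalgebra spanned by 1 and i.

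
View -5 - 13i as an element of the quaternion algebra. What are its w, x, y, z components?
-5 - 13i + 0j + 0k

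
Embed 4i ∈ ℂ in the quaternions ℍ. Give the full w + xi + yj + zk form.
0 + 4i + 0j + 0k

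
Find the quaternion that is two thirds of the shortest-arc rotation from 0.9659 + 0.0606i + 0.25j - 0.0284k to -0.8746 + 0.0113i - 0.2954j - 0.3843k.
0.9246 + 0.0131i + 0.2862j + 0.251k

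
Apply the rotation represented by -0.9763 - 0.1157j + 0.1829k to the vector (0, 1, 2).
(0.809, 0.848, 1.904)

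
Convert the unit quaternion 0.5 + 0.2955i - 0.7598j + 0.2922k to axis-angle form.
axis = (0.3412, -0.8773, 0.3374), θ = 2π/3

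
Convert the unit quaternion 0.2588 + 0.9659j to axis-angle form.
axis = (0, 1, 0), θ = 5π/6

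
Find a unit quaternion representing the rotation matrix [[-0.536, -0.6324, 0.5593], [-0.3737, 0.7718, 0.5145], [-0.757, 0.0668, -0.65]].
0.3827 - 0.2925i + 0.8599j + 0.169k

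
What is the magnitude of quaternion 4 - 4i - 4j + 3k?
√57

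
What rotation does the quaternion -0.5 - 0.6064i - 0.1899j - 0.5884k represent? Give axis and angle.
axis = (-0.7002, -0.2193, -0.6794), θ = 4π/3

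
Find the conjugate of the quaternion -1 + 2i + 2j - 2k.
-1 - 2i - 2j + 2k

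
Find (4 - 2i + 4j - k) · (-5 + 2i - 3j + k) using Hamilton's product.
-3 + 19i - 32j + 7k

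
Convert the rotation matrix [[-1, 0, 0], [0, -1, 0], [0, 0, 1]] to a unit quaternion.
k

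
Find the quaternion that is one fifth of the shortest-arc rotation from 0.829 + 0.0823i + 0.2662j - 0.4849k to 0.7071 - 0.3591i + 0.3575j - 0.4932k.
0.8188 - 0.0077i + 0.29j - 0.4954k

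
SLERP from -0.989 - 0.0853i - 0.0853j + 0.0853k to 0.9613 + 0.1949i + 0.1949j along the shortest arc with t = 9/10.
-0.9655 - 0.1842i - 0.1842j + 0.0086k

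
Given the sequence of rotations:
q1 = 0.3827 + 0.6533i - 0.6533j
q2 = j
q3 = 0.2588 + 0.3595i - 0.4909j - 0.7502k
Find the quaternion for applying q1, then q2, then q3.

q2 · q1 = 0.6533 + 0.3827j - 0.6533k
q3 · q2 · q1 = -0.1332 + 0.8427i + 0.0132j - 0.5216k
-0.1332 + 0.8427i + 0.0132j - 0.5216k


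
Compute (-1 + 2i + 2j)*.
-1 - 2i - 2j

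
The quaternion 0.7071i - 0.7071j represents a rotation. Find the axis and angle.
axis = (√2/2, -√2/2, 0), θ = π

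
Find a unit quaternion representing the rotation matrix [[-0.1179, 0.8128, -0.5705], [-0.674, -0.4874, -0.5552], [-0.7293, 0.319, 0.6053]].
-0.5 - 0.4371i - 0.0794j + 0.7434k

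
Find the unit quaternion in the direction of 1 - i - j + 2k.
0.378 - 0.378i - 0.378j + 0.7559k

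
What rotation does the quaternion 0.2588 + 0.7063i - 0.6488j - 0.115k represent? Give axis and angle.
axis = (0.7312, -0.6717, -0.1191), θ = 5π/6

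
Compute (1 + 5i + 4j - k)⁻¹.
0.0233 - 0.1163i - 0.093j + 0.0233k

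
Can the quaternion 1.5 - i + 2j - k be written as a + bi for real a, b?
No. The quaternion 1.5 - i + 2j - k has j-coefficient y = 2 and k-coefficient z = -1, not both zero, so it does not lie in the complex subalgebra spanned by 1 and i.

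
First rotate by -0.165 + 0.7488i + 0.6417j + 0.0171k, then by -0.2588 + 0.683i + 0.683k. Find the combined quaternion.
-0.4804 - 0.7448i + 0.3337j + 0.3212k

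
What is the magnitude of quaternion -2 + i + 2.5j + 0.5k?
3.391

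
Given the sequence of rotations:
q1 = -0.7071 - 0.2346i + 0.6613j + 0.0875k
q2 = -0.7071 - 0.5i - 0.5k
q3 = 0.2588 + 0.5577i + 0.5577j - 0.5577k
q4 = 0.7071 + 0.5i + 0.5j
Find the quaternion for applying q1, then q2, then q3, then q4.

q2 · q1 = 0.4264 + 0.8501i - 0.3066j - 0.039k
q3 · q2 · q1 = -0.2145 + 0.2651i - 0.2939j - 0.893k
q4 · q3 · q2 · q1 = -0.1373 - 0.3663i + 0.1314j - 0.9109k
-0.1373 - 0.3663i + 0.1314j - 0.9109k


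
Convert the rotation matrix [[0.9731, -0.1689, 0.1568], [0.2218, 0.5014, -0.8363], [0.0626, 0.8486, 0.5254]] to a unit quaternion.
0.866 + 0.4864i + 0.0272j + 0.1128k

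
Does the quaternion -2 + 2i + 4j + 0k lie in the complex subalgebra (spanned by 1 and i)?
No. The quaternion -2 + 2i + 4j has j-coefficient y = 4 and k-coefficient z = 0, not both zero, so it does not lie in the complex subalgebra spanned by 1 and i.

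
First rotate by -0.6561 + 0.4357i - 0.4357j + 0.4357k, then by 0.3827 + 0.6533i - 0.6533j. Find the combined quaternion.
-0.8204 - 0.5465i - 0.0228j + 0.1667k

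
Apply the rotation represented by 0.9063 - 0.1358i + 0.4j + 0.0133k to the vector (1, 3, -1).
(-0.44, 2.547, -2.078)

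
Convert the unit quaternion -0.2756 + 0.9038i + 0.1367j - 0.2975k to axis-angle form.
axis = (0.9402, 0.1422, -0.3095), θ = 212°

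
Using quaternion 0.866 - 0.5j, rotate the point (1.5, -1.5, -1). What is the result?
(1.616, -1.5, 0.799)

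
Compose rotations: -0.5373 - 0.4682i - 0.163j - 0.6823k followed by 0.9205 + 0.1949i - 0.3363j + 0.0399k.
-0.4309 - 0.2997i + 0.145j - 0.8387k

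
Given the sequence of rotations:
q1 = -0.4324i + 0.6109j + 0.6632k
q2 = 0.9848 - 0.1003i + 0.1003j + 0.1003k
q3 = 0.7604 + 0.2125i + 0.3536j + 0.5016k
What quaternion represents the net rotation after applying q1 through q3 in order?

q2 · q1 = -0.1712 - 0.4206i + 0.6248j + 0.6352k
q3 · q2 · q1 = -0.5803 - 0.445i + 0.0686j + 0.6786k
-0.5803 - 0.445i + 0.0686j + 0.6786k


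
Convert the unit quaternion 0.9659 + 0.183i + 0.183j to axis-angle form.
axis = (√2/2, √2/2, 0), θ = π/6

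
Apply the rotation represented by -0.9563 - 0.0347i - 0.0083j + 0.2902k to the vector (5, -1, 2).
(3.593, -3.744, 1.753)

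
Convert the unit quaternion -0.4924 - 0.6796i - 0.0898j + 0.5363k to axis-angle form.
axis = (-0.7808, -0.1032, 0.6162), θ = 239°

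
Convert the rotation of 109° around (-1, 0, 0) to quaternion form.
0.5807 - 0.8141i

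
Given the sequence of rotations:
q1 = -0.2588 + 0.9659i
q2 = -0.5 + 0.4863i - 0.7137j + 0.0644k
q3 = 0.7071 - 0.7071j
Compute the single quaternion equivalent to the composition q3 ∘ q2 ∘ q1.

q2 · q1 = -0.3403 - 0.6088i + 0.2469j + 0.6727k
q3 · q2 · q1 = -0.066 - 0.9061i + 0.4152j + 0.0452k
-0.066 - 0.9061i + 0.4152j + 0.0452k


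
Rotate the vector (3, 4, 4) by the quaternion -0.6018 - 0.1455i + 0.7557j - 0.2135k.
(-5.997, 1.586, 1.587)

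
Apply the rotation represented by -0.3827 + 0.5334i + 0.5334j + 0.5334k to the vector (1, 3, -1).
(2.633, -1.231, 1.598)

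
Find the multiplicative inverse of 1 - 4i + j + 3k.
0.037 + 0.1481i - 0.037j - 0.1111k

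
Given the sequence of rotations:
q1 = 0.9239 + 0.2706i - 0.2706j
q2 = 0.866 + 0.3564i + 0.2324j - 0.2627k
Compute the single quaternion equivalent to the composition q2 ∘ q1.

q2 · q1 = 0.7665 + 0.4925i - 0.0907j - 0.402k
0.7665 + 0.4925i - 0.0907j - 0.402k


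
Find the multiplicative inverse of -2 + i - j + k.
-0.2857 - 0.1429i + 0.1429j - 0.1429k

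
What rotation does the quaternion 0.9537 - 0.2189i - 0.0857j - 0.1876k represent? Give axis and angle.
axis = (-0.7278, -0.2849, -0.6238), θ = 35°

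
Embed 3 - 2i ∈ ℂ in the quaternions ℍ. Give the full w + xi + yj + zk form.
3 - 2i + 0j + 0k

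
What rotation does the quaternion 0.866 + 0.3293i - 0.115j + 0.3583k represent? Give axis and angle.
axis = (0.6585, -0.23, 0.7165), θ = π/3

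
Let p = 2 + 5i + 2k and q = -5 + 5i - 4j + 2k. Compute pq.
-39 - 7i - 8j - 26k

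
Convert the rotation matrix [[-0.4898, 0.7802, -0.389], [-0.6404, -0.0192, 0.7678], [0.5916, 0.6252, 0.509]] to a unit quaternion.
-0.5 + 0.0713i + 0.4903j + 0.7103k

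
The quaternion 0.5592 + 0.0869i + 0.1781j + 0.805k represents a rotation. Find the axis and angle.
axis = (0.1048, 0.2148, 0.971), θ = 112°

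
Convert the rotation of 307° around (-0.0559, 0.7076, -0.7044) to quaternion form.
-0.8949 - 0.0249i + 0.3157j - 0.3143k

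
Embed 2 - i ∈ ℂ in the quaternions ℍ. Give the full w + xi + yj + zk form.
2 - i + 0j + 0k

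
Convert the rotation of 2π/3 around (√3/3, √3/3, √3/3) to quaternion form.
0.5 + 0.5i + 0.5j + 0.5k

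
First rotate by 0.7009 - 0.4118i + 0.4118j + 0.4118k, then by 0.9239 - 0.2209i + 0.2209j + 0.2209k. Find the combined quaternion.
0.3747 - 0.5353i + 0.5353j + 0.5353k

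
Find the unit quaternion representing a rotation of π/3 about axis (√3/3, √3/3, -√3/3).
0.866 + 0.2887i + 0.2887j - 0.2887k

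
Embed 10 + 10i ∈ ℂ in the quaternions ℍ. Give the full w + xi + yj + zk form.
10 + 10i + 0j + 0k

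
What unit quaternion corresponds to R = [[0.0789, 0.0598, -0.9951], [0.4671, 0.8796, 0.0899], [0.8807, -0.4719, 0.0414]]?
0.7071 - 0.1986i - 0.6632j + 0.144k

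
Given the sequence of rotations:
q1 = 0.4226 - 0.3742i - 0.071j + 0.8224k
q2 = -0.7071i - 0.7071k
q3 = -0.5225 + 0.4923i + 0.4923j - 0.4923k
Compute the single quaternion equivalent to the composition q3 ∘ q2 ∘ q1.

q2 · q1 = 0.3169 - 0.349i + 0.8461j - 0.2486k
q3 · q2 · q1 = -0.5327 + 0.6325i + 0.0081j + 0.5622k
-0.5327 + 0.6325i + 0.0081j + 0.5622k
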